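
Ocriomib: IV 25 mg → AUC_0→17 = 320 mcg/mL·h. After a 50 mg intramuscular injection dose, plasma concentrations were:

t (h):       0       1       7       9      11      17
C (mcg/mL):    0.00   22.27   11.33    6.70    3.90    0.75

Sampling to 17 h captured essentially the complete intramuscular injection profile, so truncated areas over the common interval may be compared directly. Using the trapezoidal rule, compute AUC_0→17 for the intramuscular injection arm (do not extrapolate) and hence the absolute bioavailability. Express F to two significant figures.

F = 0.24

Trapezoidal AUC_0→17 (intramuscular injection):
  [0→1]: (0.00+22.27)/2 × 1 = 11.135
  [1→7]: (22.27+11.33)/2 × 6 = 100.8
  [7→9]: (11.33+6.70)/2 × 2 = 18.03
  [9→11]: (6.70+3.90)/2 × 2 = 10.6
  [11→17]: (3.90+0.75)/2 × 6 = 13.95
  Sum = 154.515 mcg/mL·h
F = (AUC_ev/D_ev)/(AUC_iv/D_iv) = (154.515/50)/(320/25) = 3.0903/12.8 = 0.2414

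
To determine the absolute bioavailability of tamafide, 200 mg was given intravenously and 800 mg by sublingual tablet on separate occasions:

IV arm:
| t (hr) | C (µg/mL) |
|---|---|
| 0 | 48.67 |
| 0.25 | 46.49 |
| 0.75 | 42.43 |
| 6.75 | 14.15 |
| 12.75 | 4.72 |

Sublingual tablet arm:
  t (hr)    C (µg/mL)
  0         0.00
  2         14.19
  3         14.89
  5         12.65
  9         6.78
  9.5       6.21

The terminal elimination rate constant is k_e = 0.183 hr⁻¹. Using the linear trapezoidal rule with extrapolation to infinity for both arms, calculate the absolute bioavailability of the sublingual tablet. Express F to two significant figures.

Trapezoidal AUC_0→12.75 (IV):
  [0→0.25]: (48.67+46.49)/2 × 0.25 = 11.895
  [0.25→0.75]: (46.49+42.43)/2 × 0.5 = 22.23
  [0.75→6.75]: (42.43+14.15)/2 × 6 = 169.74
  [6.75→12.75]: (14.15+4.72)/2 × 6 = 56.61
  Sum = 260.475 µg/mL·hr
IV tail: 4.72/0.183 = 25.792; AUC_iv,0→∞ = 260.475 + 25.792 = 286.267 µg/mL·hr
Trapezoidal AUC_0→9.5 (sublingual tablet):
  [0→2]: (0.00+14.19)/2 × 2 = 14.19
  [2→3]: (14.19+14.89)/2 × 1 = 14.54
  [3→5]: (14.89+12.65)/2 × 2 = 27.54
  [5→9]: (12.65+6.78)/2 × 4 = 38.86
  [9→9.5]: (6.78+6.21)/2 × 0.5 = 3.2475
  Sum = 98.3775 µg/mL·hr
sublingual tablet tail: 6.21/0.183 = 33.934; AUC_ev,0→∞ = 98.3775 + 33.934 = 132.3115 µg/mL·hr
F = (AUC_ev/D_ev)/(AUC_iv/D_iv) = (132.3115/800)/(286.267/200) = 0.165389/1.431335 = 0.1155

F = 0.12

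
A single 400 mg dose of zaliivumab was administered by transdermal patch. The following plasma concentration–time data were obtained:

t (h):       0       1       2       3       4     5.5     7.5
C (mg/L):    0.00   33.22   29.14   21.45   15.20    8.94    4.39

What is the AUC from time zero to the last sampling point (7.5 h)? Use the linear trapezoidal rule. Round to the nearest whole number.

Trapezoidal AUC_0→7.5:
  [0→1]: (0.00+33.22)/2 × 1 = 16.61
  [1→2]: (33.22+29.14)/2 × 1 = 31.18
  [2→3]: (29.14+21.45)/2 × 1 = 25.295
  [3→4]: (21.45+15.20)/2 × 1 = 18.325
  [4→5.5]: (15.20+8.94)/2 × 1.5 = 18.105
  [5.5→7.5]: (8.94+4.39)/2 × 2 = 13.33
  Sum = 122.845 mg/L·h

AUC = 123 mg/L·h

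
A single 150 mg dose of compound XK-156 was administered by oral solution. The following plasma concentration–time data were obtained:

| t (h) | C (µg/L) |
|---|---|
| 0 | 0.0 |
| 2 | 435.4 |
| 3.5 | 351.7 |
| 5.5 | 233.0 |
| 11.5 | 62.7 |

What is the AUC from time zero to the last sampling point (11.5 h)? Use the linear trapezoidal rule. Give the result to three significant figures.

Trapezoidal AUC_0→11.5:
  [0→2]: (0.0+435.4)/2 × 2 = 435.4
  [2→3.5]: (435.4+351.7)/2 × 1.5 = 590.325
  [3.5→5.5]: (351.7+233.0)/2 × 2 = 584.7
  [5.5→11.5]: (233.0+62.7)/2 × 6 = 887.1
  Sum = 2497.525 µg/L·h

AUC = 2500 µg/L·h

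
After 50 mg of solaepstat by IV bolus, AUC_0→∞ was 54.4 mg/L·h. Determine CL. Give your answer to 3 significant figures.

CL = Dose_iv / AUC_0→∞
   = 50 / 54.4 = 0.919118 L/h

CL = 0.919 L/h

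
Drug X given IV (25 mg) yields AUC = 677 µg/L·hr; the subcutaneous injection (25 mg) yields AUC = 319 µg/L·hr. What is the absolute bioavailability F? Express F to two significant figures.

F = (AUC_ev / D_ev) / (AUC_iv / D_iv)
  = (319/25) / (677/25)
  = 12.76 / 27.08 = 0.4712

F = 0.47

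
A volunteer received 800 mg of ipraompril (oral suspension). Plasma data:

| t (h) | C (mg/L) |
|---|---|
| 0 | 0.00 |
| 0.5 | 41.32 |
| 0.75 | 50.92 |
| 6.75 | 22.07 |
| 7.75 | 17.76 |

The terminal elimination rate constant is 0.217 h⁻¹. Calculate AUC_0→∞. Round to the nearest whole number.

Trapezoidal AUC_0→7.75:
  [0→0.5]: (0.00+41.32)/2 × 0.5 = 10.33
  [0.5→0.75]: (41.32+50.92)/2 × 0.25 = 11.53
  [0.75→6.75]: (50.92+22.07)/2 × 6 = 218.97
  [6.75→7.75]: (22.07+17.76)/2 × 1 = 19.915
  Sum = 260.745 mg/L·h
Extrapolated tail: C_last / k_e = 17.76 / 0.217 = 81.843
AUC_0→∞ = 260.745 + 81.843 = 342.588 mg/L·h

AUC = 343 mg/L·h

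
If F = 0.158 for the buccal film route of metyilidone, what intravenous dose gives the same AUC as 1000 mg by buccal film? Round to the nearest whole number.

D_iv = 158 mg

Systemic exposure from an extravascular dose = F × D_ev, so the equivalent IV dose is F × D_ev.
D_iv = F × D_ev = 0.158 × 1000 = 158 mg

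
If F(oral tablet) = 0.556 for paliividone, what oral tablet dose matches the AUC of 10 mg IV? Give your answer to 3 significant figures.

D_oral = 18.0 mg

For equal systemic exposure: F × D_ev = D_iv
D_ev = D_iv / F = 10 / 0.556 = 17.9856 mg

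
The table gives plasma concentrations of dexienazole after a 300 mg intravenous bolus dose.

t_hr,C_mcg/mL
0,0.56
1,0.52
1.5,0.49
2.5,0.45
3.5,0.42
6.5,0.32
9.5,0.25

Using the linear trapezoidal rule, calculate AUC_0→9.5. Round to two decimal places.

AUC = 3.66 mcg/mL·hr

Trapezoidal AUC_0→9.5:
  [0→1]: (0.56+0.52)/2 × 1 = 0.54
  [1→1.5]: (0.52+0.49)/2 × 0.5 = 0.2525
  [1.5→2.5]: (0.49+0.45)/2 × 1 = 0.47
  [2.5→3.5]: (0.45+0.42)/2 × 1 = 0.435
  [3.5→6.5]: (0.42+0.32)/2 × 3 = 1.11
  [6.5→9.5]: (0.32+0.25)/2 × 3 = 0.855
  Sum = 3.6625 mcg/mL·hr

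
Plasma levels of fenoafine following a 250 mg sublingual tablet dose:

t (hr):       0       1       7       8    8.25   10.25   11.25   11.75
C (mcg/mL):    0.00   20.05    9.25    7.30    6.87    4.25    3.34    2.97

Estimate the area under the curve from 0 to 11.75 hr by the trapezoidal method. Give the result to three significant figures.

AUC = 124 mcg/mL·hr

Trapezoidal AUC_0→11.75:
  [0→1]: (0.00+20.05)/2 × 1 = 10.025
  [1→7]: (20.05+9.25)/2 × 6 = 87.9
  [7→8]: (9.25+7.30)/2 × 1 = 8.275
  [8→8.25]: (7.30+6.87)/2 × 0.25 = 1.77125
  [8.25→10.25]: (6.87+4.25)/2 × 2 = 11.12
  [10.25→11.25]: (4.25+3.34)/2 × 1 = 3.795
  [11.25→11.75]: (3.34+2.97)/2 × 0.5 = 1.5775
  Sum = 124.46375 mcg/mL·hr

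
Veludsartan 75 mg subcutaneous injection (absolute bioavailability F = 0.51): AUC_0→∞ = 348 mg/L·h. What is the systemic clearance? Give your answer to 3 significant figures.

CL = 0.110 L/h

CL = F × Dose / AUC_0→∞
   = 0.51 × 75 / 348 = 0.109914 L/h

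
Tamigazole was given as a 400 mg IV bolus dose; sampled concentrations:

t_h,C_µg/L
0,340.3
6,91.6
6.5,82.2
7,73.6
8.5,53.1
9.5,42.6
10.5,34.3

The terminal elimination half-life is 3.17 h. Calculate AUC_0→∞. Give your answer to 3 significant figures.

AUC = 1720 µg/L·h

Trapezoidal AUC_0→10.5:
  [0→6]: (340.3+91.6)/2 × 6 = 1295.7
  [6→6.5]: (91.6+82.2)/2 × 0.5 = 43.45
  [6.5→7]: (82.2+73.6)/2 × 0.5 = 38.95
  [7→8.5]: (73.6+53.1)/2 × 1.5 = 95.025
  [8.5→9.5]: (53.1+42.6)/2 × 1 = 47.85
  [9.5→10.5]: (42.6+34.3)/2 × 1 = 38.45
  Sum = 1559.425 µg/L·h
k_e = ln2 / t½ = 0.693147 / 3.17 = 0.2187 h^-1
Extrapolated tail: C_last / k_e = 34.3 / 0.2187 = 156.836
AUC_0→∞ = 1559.425 + 156.836 = 1716.261 µg/L·h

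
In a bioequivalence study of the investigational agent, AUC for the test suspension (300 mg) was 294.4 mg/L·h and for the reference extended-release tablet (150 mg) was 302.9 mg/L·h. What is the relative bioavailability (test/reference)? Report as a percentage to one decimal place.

F_rel = 48.6%

F_rel = (AUC_test/D_test) / (AUC_ref/D_ref)
      = (294.4/300) / (302.9/150)
      = 0.981333 / 2.01933 = 0.4860 = 48.60%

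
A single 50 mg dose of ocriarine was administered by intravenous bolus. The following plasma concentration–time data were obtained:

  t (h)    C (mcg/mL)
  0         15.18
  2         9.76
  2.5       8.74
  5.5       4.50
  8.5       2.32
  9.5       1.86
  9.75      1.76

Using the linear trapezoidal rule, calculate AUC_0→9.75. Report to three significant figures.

Trapezoidal AUC_0→9.75:
  [0→2]: (15.18+9.76)/2 × 2 = 24.94
  [2→2.5]: (9.76+8.74)/2 × 0.5 = 4.625
  [2.5→5.5]: (8.74+4.50)/2 × 3 = 19.86
  [5.5→8.5]: (4.50+2.32)/2 × 3 = 10.23
  [8.5→9.5]: (2.32+1.86)/2 × 1 = 2.09
  [9.5→9.75]: (1.86+1.76)/2 × 0.25 = 0.4525
  Sum = 62.1975 mcg/mL·h

AUC = 62.2 mcg/mL·h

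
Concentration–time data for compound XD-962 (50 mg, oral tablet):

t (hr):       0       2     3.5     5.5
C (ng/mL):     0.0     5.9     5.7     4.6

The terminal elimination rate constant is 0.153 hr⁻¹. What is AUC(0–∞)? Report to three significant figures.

Trapezoidal AUC_0→5.5:
  [0→2]: (0.0+5.9)/2 × 2 = 5.9
  [2→3.5]: (5.9+5.7)/2 × 1.5 = 8.7
  [3.5→5.5]: (5.7+4.6)/2 × 2 = 10.3
  Sum = 24.9 ng/mL·hr
Extrapolated tail: C_last / k_e = 4.6 / 0.153 = 30.065
AUC_0→∞ = 24.9 + 30.065 = 54.965 ng/mL·hr

AUC = 55.0 ng/mL·hr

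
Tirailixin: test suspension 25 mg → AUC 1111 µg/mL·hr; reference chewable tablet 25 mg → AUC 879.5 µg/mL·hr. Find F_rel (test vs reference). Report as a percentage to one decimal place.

F_rel = 126.3%

F_rel = (AUC_test/D_test) / (AUC_ref/D_ref)
      = (1111/25) / (879.5/25)
      = 44.44 / 35.18 = 1.2632 = 126.32%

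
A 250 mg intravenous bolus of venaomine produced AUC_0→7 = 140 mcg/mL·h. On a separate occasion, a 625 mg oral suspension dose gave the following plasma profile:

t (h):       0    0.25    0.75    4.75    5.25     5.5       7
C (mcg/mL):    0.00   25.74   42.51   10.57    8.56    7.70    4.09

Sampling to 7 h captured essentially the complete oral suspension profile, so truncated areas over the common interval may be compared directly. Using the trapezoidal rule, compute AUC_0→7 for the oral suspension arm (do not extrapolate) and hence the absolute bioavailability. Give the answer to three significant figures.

F = 0.406

Trapezoidal AUC_0→7 (oral suspension):
  [0→0.25]: (0.00+25.74)/2 × 0.25 = 3.2175
  [0.25→0.75]: (25.74+42.51)/2 × 0.5 = 17.0625
  [0.75→4.75]: (42.51+10.57)/2 × 4 = 106.16
  [4.75→5.25]: (10.57+8.56)/2 × 0.5 = 4.7825
  [5.25→5.5]: (8.56+7.70)/2 × 0.25 = 2.0325
  [5.5→7]: (7.70+4.09)/2 × 1.5 = 8.8425
  Sum = 142.0975 mcg/mL·h
F = (AUC_ev/D_ev)/(AUC_iv/D_iv) = (142.0975/625)/(140/250) = 0.227356/0.56 = 0.4060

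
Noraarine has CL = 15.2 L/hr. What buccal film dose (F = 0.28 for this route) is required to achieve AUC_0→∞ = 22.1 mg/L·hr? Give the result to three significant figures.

Dose = 1200 mg

Dose = CL × AUC_0→∞ / F
     = 15.2 × 22.1 / 0.28 = 1199.71 mg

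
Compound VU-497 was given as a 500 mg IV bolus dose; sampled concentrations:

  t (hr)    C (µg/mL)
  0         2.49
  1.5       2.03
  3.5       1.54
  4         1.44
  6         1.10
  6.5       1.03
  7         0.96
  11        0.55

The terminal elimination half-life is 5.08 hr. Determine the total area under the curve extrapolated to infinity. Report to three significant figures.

Trapezoidal AUC_0→11:
  [0→1.5]: (2.49+2.03)/2 × 1.5 = 3.39
  [1.5→3.5]: (2.03+1.54)/2 × 2 = 3.57
  [3.5→4]: (1.54+1.44)/2 × 0.5 = 0.745
  [4→6]: (1.44+1.10)/2 × 2 = 2.54
  [6→6.5]: (1.10+1.03)/2 × 0.5 = 0.5325
  [6.5→7]: (1.03+0.96)/2 × 0.5 = 0.4975
  [7→11]: (0.96+0.55)/2 × 4 = 3.02
  Sum = 14.295 µg/mL·hr
k_e = ln2 / t½ = 0.693147 / 5.08 = 0.1364 hr^-1
Extrapolated tail: C_last / k_e = 0.55 / 0.1364 = 4.032
AUC_0→∞ = 14.295 + 4.032 = 18.327 µg/mL·hr

AUC = 18.3 µg/mL·hr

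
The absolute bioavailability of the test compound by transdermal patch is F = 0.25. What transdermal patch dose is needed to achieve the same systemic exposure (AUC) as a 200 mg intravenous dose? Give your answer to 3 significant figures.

For equal systemic exposure: F × D_ev = D_iv
D_ev = D_iv / F = 200 / 0.25 = 800 mg

D_transdermal = 800 mg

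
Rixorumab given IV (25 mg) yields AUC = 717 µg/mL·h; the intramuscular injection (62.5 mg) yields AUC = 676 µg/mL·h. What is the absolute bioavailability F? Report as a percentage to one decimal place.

F = (AUC_ev / D_ev) / (AUC_iv / D_iv)
  = (676/62.5) / (717/25)
  = 10.816 / 28.68 = 0.3771
  = 37.71%

F = 37.7%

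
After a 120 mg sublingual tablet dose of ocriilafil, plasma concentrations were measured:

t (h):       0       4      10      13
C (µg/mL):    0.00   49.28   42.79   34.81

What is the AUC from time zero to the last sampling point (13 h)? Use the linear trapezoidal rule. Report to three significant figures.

Trapezoidal AUC_0→13:
  [0→4]: (0.00+49.28)/2 × 4 = 98.56
  [4→10]: (49.28+42.79)/2 × 6 = 276.21
  [10→13]: (42.79+34.81)/2 × 3 = 116.4
  Sum = 491.17 µg/mL·h

AUC = 491 µg/mL·h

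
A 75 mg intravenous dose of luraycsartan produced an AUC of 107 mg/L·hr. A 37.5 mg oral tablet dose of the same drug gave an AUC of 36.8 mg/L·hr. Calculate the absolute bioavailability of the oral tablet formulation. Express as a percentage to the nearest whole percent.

F = 69%

F = (AUC_ev / D_ev) / (AUC_iv / D_iv)
  = (36.8/37.5) / (107/75)
  = 0.981333 / 1.42667 = 0.6878
  = 68.78%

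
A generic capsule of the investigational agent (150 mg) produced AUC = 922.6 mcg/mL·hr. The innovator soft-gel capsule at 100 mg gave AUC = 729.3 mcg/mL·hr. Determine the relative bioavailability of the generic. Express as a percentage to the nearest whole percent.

F_rel = 84%

F_rel = (AUC_test/D_test) / (AUC_ref/D_ref)
      = (922.6/150) / (729.3/100)
      = 6.15067 / 7.293 = 0.8434 = 84.34%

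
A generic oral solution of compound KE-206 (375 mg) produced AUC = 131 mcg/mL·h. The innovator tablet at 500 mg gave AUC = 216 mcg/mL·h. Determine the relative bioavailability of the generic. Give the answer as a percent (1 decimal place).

F_rel = (AUC_test/D_test) / (AUC_ref/D_ref)
      = (131/375) / (216/500)
      = 0.349333 / 0.432 = 0.8086 = 80.86%

F_rel = 80.9%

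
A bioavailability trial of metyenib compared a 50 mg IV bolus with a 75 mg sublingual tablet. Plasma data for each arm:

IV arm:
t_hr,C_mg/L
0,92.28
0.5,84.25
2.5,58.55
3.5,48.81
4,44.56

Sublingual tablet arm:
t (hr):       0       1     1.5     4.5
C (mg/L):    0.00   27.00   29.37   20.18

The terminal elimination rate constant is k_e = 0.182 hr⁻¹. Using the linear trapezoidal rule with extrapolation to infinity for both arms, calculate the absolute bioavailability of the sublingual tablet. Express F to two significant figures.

F = 0.28

Trapezoidal AUC_0→4 (IV):
  [0→0.5]: (92.28+84.25)/2 × 0.5 = 44.1325
  [0.5→2.5]: (84.25+58.55)/2 × 2 = 142.8
  [2.5→3.5]: (58.55+48.81)/2 × 1 = 53.68
  [3.5→4]: (48.81+44.56)/2 × 0.5 = 23.3425
  Sum = 263.955 mg/L·hr
IV tail: 44.56/0.182 = 244.835; AUC_iv,0→∞ = 263.955 + 244.835 = 508.79 mg/L·hr
Trapezoidal AUC_0→4.5 (sublingual tablet):
  [0→1]: (0.00+27.00)/2 × 1 = 13.5
  [1→1.5]: (27.00+29.37)/2 × 0.5 = 14.0925
  [1.5→4.5]: (29.37+20.18)/2 × 3 = 74.325
  Sum = 101.9175 mg/L·hr
sublingual tablet tail: 20.18/0.182 = 110.879; AUC_ev,0→∞ = 101.9175 + 110.879 = 212.7965 mg/L·hr
F = (AUC_ev/D_ev)/(AUC_iv/D_iv) = (212.7965/75)/(508.79/50) = 2.83729/10.1758 = 0.2788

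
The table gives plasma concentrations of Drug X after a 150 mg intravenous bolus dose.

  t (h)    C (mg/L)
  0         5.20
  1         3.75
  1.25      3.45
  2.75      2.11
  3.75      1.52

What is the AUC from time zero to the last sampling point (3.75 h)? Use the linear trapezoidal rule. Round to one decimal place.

Trapezoidal AUC_0→3.75:
  [0→1]: (5.20+3.75)/2 × 1 = 4.475
  [1→1.25]: (3.75+3.45)/2 × 0.25 = 0.9
  [1.25→2.75]: (3.45+2.11)/2 × 1.5 = 4.17
  [2.75→3.75]: (2.11+1.52)/2 × 1 = 1.815
  Sum = 11.36 mg/L·h

AUC = 11.4 mg/L·h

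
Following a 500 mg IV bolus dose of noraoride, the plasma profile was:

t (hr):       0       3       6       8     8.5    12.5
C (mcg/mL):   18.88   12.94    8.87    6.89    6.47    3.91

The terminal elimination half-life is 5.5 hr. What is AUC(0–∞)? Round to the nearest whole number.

Trapezoidal AUC_0→12.5:
  [0→3]: (18.88+12.94)/2 × 3 = 47.73
  [3→6]: (12.94+8.87)/2 × 3 = 32.715
  [6→8]: (8.87+6.89)/2 × 2 = 15.76
  [8→8.5]: (6.89+6.47)/2 × 0.5 = 3.34
  [8.5→12.5]: (6.47+3.91)/2 × 4 = 20.76
  Sum = 120.305 mcg/mL·hr
k_e = ln2 / t½ = 0.693147 / 5.5 = 0.1260 hr^-1
Extrapolated tail: C_last / k_e = 3.91 / 0.126 = 31.032
AUC_0→∞ = 120.305 + 31.032 = 151.337 mcg/mL·hr

AUC = 151 mcg/mL·hr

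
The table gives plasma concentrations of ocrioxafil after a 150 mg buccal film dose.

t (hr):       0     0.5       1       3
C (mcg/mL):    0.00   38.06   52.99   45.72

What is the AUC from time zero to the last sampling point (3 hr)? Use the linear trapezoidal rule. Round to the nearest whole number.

AUC = 131 mcg/mL·hr

Trapezoidal AUC_0→3:
  [0→0.5]: (0.00+38.06)/2 × 0.5 = 9.515
  [0.5→1]: (38.06+52.99)/2 × 0.5 = 22.7625
  [1→3]: (52.99+45.72)/2 × 2 = 98.71
  Sum = 130.9875 mcg/mL·hr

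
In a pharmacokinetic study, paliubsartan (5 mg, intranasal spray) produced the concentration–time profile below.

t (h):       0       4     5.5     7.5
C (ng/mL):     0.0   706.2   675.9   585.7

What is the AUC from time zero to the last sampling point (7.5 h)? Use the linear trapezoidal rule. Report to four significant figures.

AUC = 3711 ng/mL·h

Trapezoidal AUC_0→7.5:
  [0→4]: (0.0+706.2)/2 × 4 = 1412.4
  [4→5.5]: (706.2+675.9)/2 × 1.5 = 1036.575
  [5.5→7.5]: (675.9+585.7)/2 × 2 = 1261.6
  Sum = 3710.575 ng/mL·h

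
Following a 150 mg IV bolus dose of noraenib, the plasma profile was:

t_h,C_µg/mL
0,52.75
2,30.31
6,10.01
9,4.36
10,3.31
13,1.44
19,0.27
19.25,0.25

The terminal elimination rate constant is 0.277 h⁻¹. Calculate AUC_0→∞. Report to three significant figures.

Trapezoidal AUC_0→19.25:
  [0→2]: (52.75+30.31)/2 × 2 = 83.06
  [2→6]: (30.31+10.01)/2 × 4 = 80.64
  [6→9]: (10.01+4.36)/2 × 3 = 21.555
  [9→10]: (4.36+3.31)/2 × 1 = 3.835
  [10→13]: (3.31+1.44)/2 × 3 = 7.125
  [13→19]: (1.44+0.27)/2 × 6 = 5.13
  [19→19.25]: (0.27+0.25)/2 × 0.25 = 0.065
  Sum = 201.41 µg/mL·h
Extrapolated tail: C_last / k_e = 0.25 / 0.277 = 0.903
AUC_0→∞ = 201.41 + 0.903 = 202.313 µg/mL·h

AUC = 202 µg/mL·h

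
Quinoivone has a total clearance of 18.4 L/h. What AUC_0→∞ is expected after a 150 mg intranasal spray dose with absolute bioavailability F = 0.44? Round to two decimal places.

AUC_0→∞ = F × Dose / CL
        = 0.44 × 150 / 18.4 = 3.58696 mg/L·h

AUC = 3.59 mg/L·h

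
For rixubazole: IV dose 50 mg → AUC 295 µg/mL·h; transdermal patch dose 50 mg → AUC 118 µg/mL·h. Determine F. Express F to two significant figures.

F = 0.40

F = (AUC_ev / D_ev) / (AUC_iv / D_iv)
  = (118/50) / (295/50)
  = 2.36 / 5.9 = 0.4000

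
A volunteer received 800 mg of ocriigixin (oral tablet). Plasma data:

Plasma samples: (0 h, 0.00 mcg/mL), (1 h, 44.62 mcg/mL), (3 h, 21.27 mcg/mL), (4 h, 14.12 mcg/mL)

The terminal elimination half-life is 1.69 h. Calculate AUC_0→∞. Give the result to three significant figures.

Trapezoidal AUC_0→4:
  [0→1]: (0.00+44.62)/2 × 1 = 22.31
  [1→3]: (44.62+21.27)/2 × 2 = 65.89
  [3→4]: (21.27+14.12)/2 × 1 = 17.695
  Sum = 105.895 mcg/mL·h
k_e = ln2 / t½ = 0.693147 / 1.69 = 0.4101 h^-1
Extrapolated tail: C_last / k_e = 14.12 / 0.4101 = 34.431
AUC_0→∞ = 105.895 + 34.431 = 140.326 mcg/mL·h

AUC = 140 mcg/mL·h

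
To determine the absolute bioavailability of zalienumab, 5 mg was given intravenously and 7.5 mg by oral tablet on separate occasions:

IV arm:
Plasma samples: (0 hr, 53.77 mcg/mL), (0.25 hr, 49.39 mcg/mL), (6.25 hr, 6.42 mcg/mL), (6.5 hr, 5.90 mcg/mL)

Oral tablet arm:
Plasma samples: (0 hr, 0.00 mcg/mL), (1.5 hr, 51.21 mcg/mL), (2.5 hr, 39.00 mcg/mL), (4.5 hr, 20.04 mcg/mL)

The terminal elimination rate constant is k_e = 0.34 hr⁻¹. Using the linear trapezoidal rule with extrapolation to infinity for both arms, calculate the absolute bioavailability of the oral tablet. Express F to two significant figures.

F = 0.67

Trapezoidal AUC_0→6.5 (IV):
  [0→0.25]: (53.77+49.39)/2 × 0.25 = 12.895
  [0.25→6.25]: (49.39+6.42)/2 × 6 = 167.43
  [6.25→6.5]: (6.42+5.90)/2 × 0.25 = 1.54
  Sum = 181.865 mcg/mL·hr
IV tail: 5.90/0.34 = 17.353; AUC_iv,0→∞ = 181.865 + 17.353 = 199.218 mcg/mL·hr
Trapezoidal AUC_0→4.5 (oral tablet):
  [0→1.5]: (0.00+51.21)/2 × 1.5 = 38.4075
  [1.5→2.5]: (51.21+39.00)/2 × 1 = 45.105
  [2.5→4.5]: (39.00+20.04)/2 × 2 = 59.04
  Sum = 142.5525 mcg/mL·hr
oral tablet tail: 20.04/0.34 = 58.941; AUC_ev,0→∞ = 142.5525 + 58.941 = 201.4935 mcg/mL·hr
F = (AUC_ev/D_ev)/(AUC_iv/D_iv) = (201.4935/7.5)/(199.218/5) = 26.8658/39.8436 = 0.6743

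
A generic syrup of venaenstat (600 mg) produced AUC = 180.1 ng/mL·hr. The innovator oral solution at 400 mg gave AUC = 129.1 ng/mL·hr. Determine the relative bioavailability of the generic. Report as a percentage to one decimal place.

F_rel = 93.0%

F_rel = (AUC_test/D_test) / (AUC_ref/D_ref)
      = (180.1/600) / (129.1/400)
      = 0.300167 / 0.32275 = 0.9300 = 93.00%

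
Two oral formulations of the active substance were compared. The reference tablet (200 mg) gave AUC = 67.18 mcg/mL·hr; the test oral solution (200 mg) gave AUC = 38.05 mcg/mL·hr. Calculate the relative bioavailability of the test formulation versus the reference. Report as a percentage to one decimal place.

F_rel = (AUC_test/D_test) / (AUC_ref/D_ref)
      = (38.05/200) / (67.18/200)
      = 0.19025 / 0.3359 = 0.5664 = 56.64%

F_rel = 56.6%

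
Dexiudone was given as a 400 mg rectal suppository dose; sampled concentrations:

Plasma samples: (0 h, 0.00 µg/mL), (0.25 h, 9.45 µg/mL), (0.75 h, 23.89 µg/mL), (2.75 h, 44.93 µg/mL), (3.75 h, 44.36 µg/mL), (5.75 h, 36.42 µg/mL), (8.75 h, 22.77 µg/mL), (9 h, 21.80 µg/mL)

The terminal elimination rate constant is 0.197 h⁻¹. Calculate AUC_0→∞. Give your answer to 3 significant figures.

Trapezoidal AUC_0→9:
  [0→0.25]: (0.00+9.45)/2 × 0.25 = 1.18125
  [0.25→0.75]: (9.45+23.89)/2 × 0.5 = 8.335
  [0.75→2.75]: (23.89+44.93)/2 × 2 = 68.82
  [2.75→3.75]: (44.93+44.36)/2 × 1 = 44.645
  [3.75→5.75]: (44.36+36.42)/2 × 2 = 80.78
  [5.75→8.75]: (36.42+22.77)/2 × 3 = 88.785
  [8.75→9]: (22.77+21.80)/2 × 0.25 = 5.57125
  Sum = 298.1175 µg/mL·h
Extrapolated tail: C_last / k_e = 21.80 / 0.197 = 110.660
AUC_0→∞ = 298.1175 + 110.660 = 408.7775 µg/mL·h

AUC = 409 µg/mL·h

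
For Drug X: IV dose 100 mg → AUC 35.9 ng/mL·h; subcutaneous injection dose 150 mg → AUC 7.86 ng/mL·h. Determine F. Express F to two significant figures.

F = 0.15

F = (AUC_ev / D_ev) / (AUC_iv / D_iv)
  = (7.86/150) / (35.9/100)
  = 0.0524 / 0.359 = 0.1460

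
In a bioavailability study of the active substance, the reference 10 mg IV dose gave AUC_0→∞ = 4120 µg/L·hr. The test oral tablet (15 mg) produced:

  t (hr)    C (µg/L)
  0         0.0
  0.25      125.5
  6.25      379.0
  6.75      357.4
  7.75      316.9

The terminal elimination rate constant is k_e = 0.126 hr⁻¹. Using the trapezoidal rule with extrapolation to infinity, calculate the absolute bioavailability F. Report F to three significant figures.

F = 0.739

Trapezoidal AUC_0→7.75 (oral tablet):
  [0→0.25]: (0.0+125.5)/2 × 0.25 = 15.6875
  [0.25→6.25]: (125.5+379.0)/2 × 6 = 1513.5
  [6.25→6.75]: (379.0+357.4)/2 × 0.5 = 184.1
  [6.75→7.75]: (357.4+316.9)/2 × 1 = 337.15
  Sum = 2050.4375 µg/L·hr
Tail: C_last/k_e = 316.9/0.126 = 2515.079
AUC_0→∞ (oral tablet) = 2050.4375 + 2515.079 = 4565.5165 µg/L·hr
F = (AUC_ev/D_ev)/(AUC_iv/D_iv) = (4565.5165/15)/(4120/10) = 304.368/412 = 0.7388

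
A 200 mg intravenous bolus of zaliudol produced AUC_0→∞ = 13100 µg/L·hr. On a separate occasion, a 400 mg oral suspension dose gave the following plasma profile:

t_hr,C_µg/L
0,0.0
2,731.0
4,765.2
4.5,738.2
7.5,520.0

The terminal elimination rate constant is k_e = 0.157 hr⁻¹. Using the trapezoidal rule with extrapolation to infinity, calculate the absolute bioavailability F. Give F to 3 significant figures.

F = 0.298

Trapezoidal AUC_0→7.5 (oral suspension):
  [0→2]: (0.0+731.0)/2 × 2 = 731.0
  [2→4]: (731.0+765.2)/2 × 2 = 1496.2
  [4→4.5]: (765.2+738.2)/2 × 0.5 = 375.85
  [4.5→7.5]: (738.2+520.0)/2 × 3 = 1887.3
  Sum = 4490.35 µg/L·hr
Tail: C_last/k_e = 520.0/0.157 = 3312.102
AUC_0→∞ (oral suspension) = 4490.35 + 3312.102 = 7802.452 µg/L·hr
F = (AUC_ev/D_ev)/(AUC_iv/D_iv) = (7802.452/400)/(13100/200) = 19.50613/65.5 = 0.2978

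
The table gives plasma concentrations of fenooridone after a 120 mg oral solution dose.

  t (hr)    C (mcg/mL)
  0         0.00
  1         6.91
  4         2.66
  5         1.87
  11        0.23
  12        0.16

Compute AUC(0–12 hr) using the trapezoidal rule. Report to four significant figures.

Trapezoidal AUC_0→12:
  [0→1]: (0.00+6.91)/2 × 1 = 3.455
  [1→4]: (6.91+2.66)/2 × 3 = 14.355
  [4→5]: (2.66+1.87)/2 × 1 = 2.265
  [5→11]: (1.87+0.23)/2 × 6 = 6.3
  [11→12]: (0.23+0.16)/2 × 1 = 0.195
  Sum = 26.57 mcg/mL·hr

AUC = 26.57 mcg/mL·hr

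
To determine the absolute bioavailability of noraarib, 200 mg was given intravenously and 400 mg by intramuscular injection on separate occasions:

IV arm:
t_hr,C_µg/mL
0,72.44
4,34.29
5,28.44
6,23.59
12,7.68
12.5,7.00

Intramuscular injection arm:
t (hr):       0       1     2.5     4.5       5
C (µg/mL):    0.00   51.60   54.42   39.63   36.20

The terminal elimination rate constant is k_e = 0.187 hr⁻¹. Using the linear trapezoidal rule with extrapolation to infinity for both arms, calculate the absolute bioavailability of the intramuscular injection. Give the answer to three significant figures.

F = 0.508

Trapezoidal AUC_0→12.5 (IV):
  [0→4]: (72.44+34.29)/2 × 4 = 213.46
  [4→5]: (34.29+28.44)/2 × 1 = 31.365
  [5→6]: (28.44+23.59)/2 × 1 = 26.015
  [6→12]: (23.59+7.68)/2 × 6 = 93.81
  [12→12.5]: (7.68+7.00)/2 × 0.5 = 3.67
  Sum = 368.32 µg/mL·hr
IV tail: 7.00/0.187 = 37.433; AUC_iv,0→∞ = 368.32 + 37.433 = 405.753 µg/mL·hr
Trapezoidal AUC_0→5 (intramuscular injection):
  [0→1]: (0.00+51.60)/2 × 1 = 25.8
  [1→2.5]: (51.60+54.42)/2 × 1.5 = 79.515
  [2.5→4.5]: (54.42+39.63)/2 × 2 = 94.05
  [4.5→5]: (39.63+36.20)/2 × 0.5 = 18.9575
  Sum = 218.3225 µg/mL·hr
intramuscular injection tail: 36.20/0.187 = 193.583; AUC_ev,0→∞ = 218.3225 + 193.583 = 411.9055 µg/mL·hr
F = (AUC_ev/D_ev)/(AUC_iv/D_iv) = (411.9055/400)/(405.753/200) = 1.02976/2.028765 = 0.5076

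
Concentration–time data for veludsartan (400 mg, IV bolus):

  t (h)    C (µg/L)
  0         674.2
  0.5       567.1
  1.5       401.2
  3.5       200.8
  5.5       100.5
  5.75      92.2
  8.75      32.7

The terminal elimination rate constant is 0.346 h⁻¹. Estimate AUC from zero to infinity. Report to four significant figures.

Trapezoidal AUC_0→8.75:
  [0→0.5]: (674.2+567.1)/2 × 0.5 = 310.325
  [0.5→1.5]: (567.1+401.2)/2 × 1 = 484.15
  [1.5→3.5]: (401.2+200.8)/2 × 2 = 602.0
  [3.5→5.5]: (200.8+100.5)/2 × 2 = 301.3
  [5.5→5.75]: (100.5+92.2)/2 × 0.25 = 24.0875
  [5.75→8.75]: (92.2+32.7)/2 × 3 = 187.35
  Sum = 1909.2125 µg/L·h
Extrapolated tail: C_last / k_e = 32.7 / 0.346 = 94.509
AUC_0→∞ = 1909.2125 + 94.509 = 2003.7215 µg/L·h

AUC = 2004 µg/L·h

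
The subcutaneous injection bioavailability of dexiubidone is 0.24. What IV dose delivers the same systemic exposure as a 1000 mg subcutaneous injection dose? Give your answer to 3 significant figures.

Systemic exposure from an extravascular dose = F × D_ev, so the equivalent IV dose is F × D_ev.
D_iv = F × D_ev = 0.24 × 1000 = 240 mg

D_iv = 240 mg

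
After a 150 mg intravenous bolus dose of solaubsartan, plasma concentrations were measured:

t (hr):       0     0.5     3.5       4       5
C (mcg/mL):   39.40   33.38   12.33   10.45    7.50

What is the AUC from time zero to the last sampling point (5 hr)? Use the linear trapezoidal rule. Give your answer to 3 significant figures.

AUC = 101 mcg/mL·hr

Trapezoidal AUC_0→5:
  [0→0.5]: (39.40+33.38)/2 × 0.5 = 18.195
  [0.5→3.5]: (33.38+12.33)/2 × 3 = 68.565
  [3.5→4]: (12.33+10.45)/2 × 0.5 = 5.695
  [4→5]: (10.45+7.50)/2 × 1 = 8.975
  Sum = 101.43 mcg/mL·hr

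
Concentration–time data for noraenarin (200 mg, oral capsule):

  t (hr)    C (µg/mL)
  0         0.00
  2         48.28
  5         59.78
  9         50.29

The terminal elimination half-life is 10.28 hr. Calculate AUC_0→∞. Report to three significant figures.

Trapezoidal AUC_0→9:
  [0→2]: (0.00+48.28)/2 × 2 = 48.28
  [2→5]: (48.28+59.78)/2 × 3 = 162.09
  [5→9]: (59.78+50.29)/2 × 4 = 220.14
  Sum = 430.51 µg/mL·hr
k_e = ln2 / t½ = 0.693147 / 10.28 = 0.0674 hr^-1
Extrapolated tail: C_last / k_e = 50.29 / 0.0674 = 746.142
AUC_0→∞ = 430.51 + 746.142 = 1176.652 µg/mL·hr

AUC = 1180 µg/mL·hr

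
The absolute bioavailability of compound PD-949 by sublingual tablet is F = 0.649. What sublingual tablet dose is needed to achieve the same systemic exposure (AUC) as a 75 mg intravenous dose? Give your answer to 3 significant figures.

D_sublingual = 116 mg

For equal systemic exposure: F × D_ev = D_iv
D_ev = D_iv / F = 75 / 0.649 = 115.562 mg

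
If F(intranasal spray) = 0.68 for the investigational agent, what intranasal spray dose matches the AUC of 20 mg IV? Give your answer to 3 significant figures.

For equal systemic exposure: F × D_ev = D_iv
D_ev = D_iv / F = 20 / 0.68 = 29.4118 mg

D_intranasal = 29.4 mg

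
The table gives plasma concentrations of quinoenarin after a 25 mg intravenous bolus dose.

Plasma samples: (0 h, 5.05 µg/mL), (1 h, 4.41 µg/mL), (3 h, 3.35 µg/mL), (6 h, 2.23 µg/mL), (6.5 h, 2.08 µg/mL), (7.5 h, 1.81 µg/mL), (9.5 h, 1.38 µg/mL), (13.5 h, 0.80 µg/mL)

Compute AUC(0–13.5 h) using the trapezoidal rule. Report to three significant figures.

AUC = 31.4 µg/mL·h

Trapezoidal AUC_0→13.5:
  [0→1]: (5.05+4.41)/2 × 1 = 4.73
  [1→3]: (4.41+3.35)/2 × 2 = 7.76
  [3→6]: (3.35+2.23)/2 × 3 = 8.37
  [6→6.5]: (2.23+2.08)/2 × 0.5 = 1.0775
  [6.5→7.5]: (2.08+1.81)/2 × 1 = 1.945
  [7.5→9.5]: (1.81+1.38)/2 × 2 = 3.19
  [9.5→13.5]: (1.38+0.80)/2 × 4 = 4.36
  Sum = 31.4325 µg/mL·h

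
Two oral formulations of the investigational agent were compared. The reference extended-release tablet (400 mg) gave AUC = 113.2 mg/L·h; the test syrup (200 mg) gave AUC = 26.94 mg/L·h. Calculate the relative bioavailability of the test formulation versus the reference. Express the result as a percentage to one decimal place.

F_rel = (AUC_test/D_test) / (AUC_ref/D_ref)
      = (26.94/200) / (113.2/400)
      = 0.1347 / 0.283 = 0.4760 = 47.60%

F_rel = 47.6%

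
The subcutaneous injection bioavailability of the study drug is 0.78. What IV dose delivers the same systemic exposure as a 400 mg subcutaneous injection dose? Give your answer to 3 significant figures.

D_iv = 312 mg

Systemic exposure from an extravascular dose = F × D_ev, so the equivalent IV dose is F × D_ev.
D_iv = F × D_ev = 0.78 × 400 = 312 mg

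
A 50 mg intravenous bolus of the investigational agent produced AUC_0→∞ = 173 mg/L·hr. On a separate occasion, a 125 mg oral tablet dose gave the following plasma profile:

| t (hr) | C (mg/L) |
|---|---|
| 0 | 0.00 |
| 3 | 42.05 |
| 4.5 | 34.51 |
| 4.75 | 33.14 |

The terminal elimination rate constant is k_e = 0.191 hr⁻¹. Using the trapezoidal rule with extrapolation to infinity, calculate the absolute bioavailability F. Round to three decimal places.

Trapezoidal AUC_0→4.75 (oral tablet):
  [0→3]: (0.00+42.05)/2 × 3 = 63.075
  [3→4.5]: (42.05+34.51)/2 × 1.5 = 57.42
  [4.5→4.75]: (34.51+33.14)/2 × 0.25 = 8.45625
  Sum = 128.95125 mg/L·hr
Tail: C_last/k_e = 33.14/0.191 = 173.508
AUC_0→∞ (oral tablet) = 128.95125 + 173.508 = 302.45925 mg/L·hr
F = (AUC_ev/D_ev)/(AUC_iv/D_iv) = (302.45925/125)/(173/50) = 2.419674/3.46 = 0.6993

F = 0.699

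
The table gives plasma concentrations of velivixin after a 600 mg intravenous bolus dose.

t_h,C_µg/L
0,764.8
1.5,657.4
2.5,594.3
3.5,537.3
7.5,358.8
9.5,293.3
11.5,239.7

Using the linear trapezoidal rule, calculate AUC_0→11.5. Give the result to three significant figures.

AUC = 5240 µg/L·h

Trapezoidal AUC_0→11.5:
  [0→1.5]: (764.8+657.4)/2 × 1.5 = 1066.65
  [1.5→2.5]: (657.4+594.3)/2 × 1 = 625.85
  [2.5→3.5]: (594.3+537.3)/2 × 1 = 565.8
  [3.5→7.5]: (537.3+358.8)/2 × 4 = 1792.2
  [7.5→9.5]: (358.8+293.3)/2 × 2 = 652.1
  [9.5→11.5]: (293.3+239.7)/2 × 2 = 533.0
  Sum = 5235.6 µg/L·h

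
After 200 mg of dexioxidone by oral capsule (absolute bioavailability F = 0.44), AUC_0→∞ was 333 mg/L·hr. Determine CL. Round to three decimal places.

CL = F × Dose / AUC_0→∞
   = 0.44 × 200 / 333 = 0.264264 L/hr

CL = 0.264 L/hr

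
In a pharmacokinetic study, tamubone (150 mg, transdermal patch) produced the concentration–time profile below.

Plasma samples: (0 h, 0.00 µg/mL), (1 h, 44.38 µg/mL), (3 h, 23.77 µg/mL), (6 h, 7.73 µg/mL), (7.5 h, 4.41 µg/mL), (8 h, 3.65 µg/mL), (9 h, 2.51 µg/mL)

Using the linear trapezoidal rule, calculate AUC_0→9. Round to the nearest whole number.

Trapezoidal AUC_0→9:
  [0→1]: (0.00+44.38)/2 × 1 = 22.19
  [1→3]: (44.38+23.77)/2 × 2 = 68.15
  [3→6]: (23.77+7.73)/2 × 3 = 47.25
  [6→7.5]: (7.73+4.41)/2 × 1.5 = 9.105
  [7.5→8]: (4.41+3.65)/2 × 0.5 = 2.015
  [8→9]: (3.65+2.51)/2 × 1 = 3.08
  Sum = 151.79 µg/mL·h

AUC = 152 µg/mL·h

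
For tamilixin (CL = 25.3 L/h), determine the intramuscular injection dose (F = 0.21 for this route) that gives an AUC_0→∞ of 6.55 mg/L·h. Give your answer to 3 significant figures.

Dose = 789 mg

Dose = CL × AUC_0→∞ / F
     = 25.3 × 6.55 / 0.21 = 789.119 mg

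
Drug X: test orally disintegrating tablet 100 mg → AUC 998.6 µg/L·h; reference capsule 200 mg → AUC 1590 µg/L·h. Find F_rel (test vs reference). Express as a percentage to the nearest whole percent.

F_rel = 126%

F_rel = (AUC_test/D_test) / (AUC_ref/D_ref)
      = (998.6/100) / (1590/200)
      = 9.986 / 7.95 = 1.2561 = 125.61%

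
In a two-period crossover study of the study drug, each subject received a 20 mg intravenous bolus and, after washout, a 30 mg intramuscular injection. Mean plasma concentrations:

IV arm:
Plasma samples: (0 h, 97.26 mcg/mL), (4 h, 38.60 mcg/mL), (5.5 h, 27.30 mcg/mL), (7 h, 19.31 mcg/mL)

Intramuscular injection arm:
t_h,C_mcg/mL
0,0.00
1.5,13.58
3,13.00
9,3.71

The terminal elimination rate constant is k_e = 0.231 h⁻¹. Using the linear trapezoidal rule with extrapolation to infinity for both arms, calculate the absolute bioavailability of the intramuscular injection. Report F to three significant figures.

Trapezoidal AUC_0→7 (IV):
  [0→4]: (97.26+38.60)/2 × 4 = 271.72
  [4→5.5]: (38.60+27.30)/2 × 1.5 = 49.425
  [5.5→7]: (27.30+19.31)/2 × 1.5 = 34.9575
  Sum = 356.1025 mcg/mL·h
IV tail: 19.31/0.231 = 83.593; AUC_iv,0→∞ = 356.1025 + 83.593 = 439.6955 mcg/mL·h
Trapezoidal AUC_0→9 (intramuscular injection):
  [0→1.5]: (0.00+13.58)/2 × 1.5 = 10.185
  [1.5→3]: (13.58+13.00)/2 × 1.5 = 19.935
  [3→9]: (13.00+3.71)/2 × 6 = 50.13
  Sum = 80.25 mcg/mL·h
intramuscular injection tail: 3.71/0.231 = 16.061; AUC_ev,0→∞ = 80.25 + 16.061 = 96.311 mcg/mL·h
F = (AUC_ev/D_ev)/(AUC_iv/D_iv) = (96.311/30)/(439.6955/20) = 3.21037/21.984775 = 0.1460

F = 0.146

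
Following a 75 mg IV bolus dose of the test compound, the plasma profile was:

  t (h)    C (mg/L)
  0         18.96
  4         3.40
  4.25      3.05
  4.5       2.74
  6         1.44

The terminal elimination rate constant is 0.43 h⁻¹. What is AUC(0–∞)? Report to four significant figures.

AUC = 52.73 mg/L·h

Trapezoidal AUC_0→6:
  [0→4]: (18.96+3.40)/2 × 4 = 44.72
  [4→4.25]: (3.40+3.05)/2 × 0.25 = 0.80625
  [4.25→4.5]: (3.05+2.74)/2 × 0.25 = 0.72375
  [4.5→6]: (2.74+1.44)/2 × 1.5 = 3.135
  Sum = 49.385 mg/L·h
Extrapolated tail: C_last / k_e = 1.44 / 0.43 = 3.349
AUC_0→∞ = 49.385 + 3.349 = 52.734 mg/L·h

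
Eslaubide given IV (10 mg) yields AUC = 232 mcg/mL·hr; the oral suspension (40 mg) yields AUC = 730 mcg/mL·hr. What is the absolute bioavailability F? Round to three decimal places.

F = 0.787

F = (AUC_ev / D_ev) / (AUC_iv / D_iv)
  = (730/40) / (232/10)
  = 18.25 / 23.2 = 0.7866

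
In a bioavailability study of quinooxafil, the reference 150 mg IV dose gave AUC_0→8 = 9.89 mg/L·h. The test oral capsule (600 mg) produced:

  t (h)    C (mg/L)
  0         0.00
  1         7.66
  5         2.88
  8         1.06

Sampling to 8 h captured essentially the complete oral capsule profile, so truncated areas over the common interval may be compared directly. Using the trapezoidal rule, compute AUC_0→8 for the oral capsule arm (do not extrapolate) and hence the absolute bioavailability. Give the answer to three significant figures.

F = 0.779

Trapezoidal AUC_0→8 (oral capsule):
  [0→1]: (0.00+7.66)/2 × 1 = 3.83
  [1→5]: (7.66+2.88)/2 × 4 = 21.08
  [5→8]: (2.88+1.06)/2 × 3 = 5.91
  Sum = 30.82 mg/L·h
F = (AUC_ev/D_ev)/(AUC_iv/D_iv) = (30.82/600)/(9.89/150) = 0.0513667/0.0659333 = 0.7791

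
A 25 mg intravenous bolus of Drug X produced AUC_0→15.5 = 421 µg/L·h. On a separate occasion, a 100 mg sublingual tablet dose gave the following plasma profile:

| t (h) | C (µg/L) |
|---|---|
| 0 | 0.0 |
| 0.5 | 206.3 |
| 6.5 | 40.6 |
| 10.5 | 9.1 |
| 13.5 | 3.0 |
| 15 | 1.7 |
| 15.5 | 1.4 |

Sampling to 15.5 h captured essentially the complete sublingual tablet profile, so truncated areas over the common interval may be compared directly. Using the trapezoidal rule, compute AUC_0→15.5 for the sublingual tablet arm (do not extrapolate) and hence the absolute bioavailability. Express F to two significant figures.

F = 0.54

Trapezoidal AUC_0→15.5 (sublingual tablet):
  [0→0.5]: (0.0+206.3)/2 × 0.5 = 51.575
  [0.5→6.5]: (206.3+40.6)/2 × 6 = 740.7
  [6.5→10.5]: (40.6+9.1)/2 × 4 = 99.4
  [10.5→13.5]: (9.1+3.0)/2 × 3 = 18.15
  [13.5→15]: (3.0+1.7)/2 × 1.5 = 3.525
  [15→15.5]: (1.7+1.4)/2 × 0.5 = 0.775
  Sum = 914.125 µg/L·h
F = (AUC_ev/D_ev)/(AUC_iv/D_iv) = (914.125/100)/(421/25) = 9.14125/16.84 = 0.5428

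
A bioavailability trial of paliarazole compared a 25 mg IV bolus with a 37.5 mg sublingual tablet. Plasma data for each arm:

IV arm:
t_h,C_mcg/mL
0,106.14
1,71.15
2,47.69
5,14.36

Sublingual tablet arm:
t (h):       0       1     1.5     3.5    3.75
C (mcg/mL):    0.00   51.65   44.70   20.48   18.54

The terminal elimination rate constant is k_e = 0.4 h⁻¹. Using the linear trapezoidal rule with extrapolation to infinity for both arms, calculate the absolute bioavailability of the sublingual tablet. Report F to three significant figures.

F = 0.400

Trapezoidal AUC_0→5 (IV):
  [0→1]: (106.14+71.15)/2 × 1 = 88.645
  [1→2]: (71.15+47.69)/2 × 1 = 59.42
  [2→5]: (47.69+14.36)/2 × 3 = 93.075
  Sum = 241.14 mcg/mL·h
IV tail: 14.36/0.4 = 35.900; AUC_iv,0→∞ = 241.14 + 35.900 = 277.04 mcg/mL·h
Trapezoidal AUC_0→3.75 (sublingual tablet):
  [0→1]: (0.00+51.65)/2 × 1 = 25.825
  [1→1.5]: (51.65+44.70)/2 × 0.5 = 24.0875
  [1.5→3.5]: (44.70+20.48)/2 × 2 = 65.18
  [3.5→3.75]: (20.48+18.54)/2 × 0.25 = 4.8775
  Sum = 119.97 mcg/mL·h
sublingual tablet tail: 18.54/0.4 = 46.350; AUC_ev,0→∞ = 119.97 + 46.350 = 166.32 mcg/mL·h
F = (AUC_ev/D_ev)/(AUC_iv/D_iv) = (166.32/37.5)/(277.04/25) = 4.4352/11.0816 = 0.4002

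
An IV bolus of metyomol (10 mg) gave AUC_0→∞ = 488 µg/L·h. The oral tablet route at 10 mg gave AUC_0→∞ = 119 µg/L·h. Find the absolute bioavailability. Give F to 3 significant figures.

F = (AUC_ev / D_ev) / (AUC_iv / D_iv)
  = (119/10) / (488/10)
  = 11.9 / 48.8 = 0.2439

F = 0.244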